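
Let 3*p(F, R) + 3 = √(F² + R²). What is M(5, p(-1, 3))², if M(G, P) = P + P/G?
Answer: 76/25 - 24*√10/25 ≈ 0.0042134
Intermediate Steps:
p(F, R) = -1 + √(F² + R²)/3
M(5, p(-1, 3))² = ((-1 + √((-1)² + 3²)/3) + (-1 + √((-1)² + 3²)/3)/5)² = ((-1 + √(1 + 9)/3) + (-1 + √(1 + 9)/3)*(⅕))² = ((-1 + √10/3) + (-1 + √10/3)*(⅕))² = ((-1 + √10/3) + (-⅕ + √10/15))² = (-6/5 + 2*√10/5)²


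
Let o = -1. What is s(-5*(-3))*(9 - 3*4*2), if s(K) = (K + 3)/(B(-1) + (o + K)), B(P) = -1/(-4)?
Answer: -360/19 ≈ -18.947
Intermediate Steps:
B(P) = 1/4 (B(P) = -1*(-1/4) = 1/4)
s(K) = (3 + K)/(-3/4 + K) (s(K) = (K + 3)/(1/4 + (-1 + K)) = (3 + K)/(-3/4 + K))
s(-5*(-3))*(9 - 3*4*2) = (4*(3 - 5*(-3))/(-3 + 4*(-5*(-3))))*(9 - 3*4*2) = (4*(3 + 15)/(-3 + 4*15))*(9 - 12*2) = (4*18/(-3 + 60))*(9 - 1*24) = (4*18/57)*(9 - 24) = (4*(1/57)*18)*(-15) = (24/19)*(-15) = -360/19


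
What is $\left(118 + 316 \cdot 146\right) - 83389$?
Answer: $-37135$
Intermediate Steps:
$\left(118 + 316 \cdot 146\right) - 83389 = \left(118 + 46136\right) - 83389 = 46254 - 83389 = -37135$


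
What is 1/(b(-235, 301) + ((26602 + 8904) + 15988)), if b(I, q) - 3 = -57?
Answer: 1/51440 ≈ 1.9440e-5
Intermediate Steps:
b(I, q) = -54 (b(I, q) = 3 - 57 = -54)
1/(b(-235, 301) + ((26602 + 8904) + 15988)) = 1/(-54 + ((26602 + 8904) + 15988)) = 1/(-54 + (35506 + 15988)) = 1/(-54 + 51494) = 1/51440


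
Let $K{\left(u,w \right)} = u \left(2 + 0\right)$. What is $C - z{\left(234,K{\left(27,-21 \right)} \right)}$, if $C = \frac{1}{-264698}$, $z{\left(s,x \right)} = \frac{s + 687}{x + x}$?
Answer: $- \frac{40631161}{4764564} \approx -8.5278$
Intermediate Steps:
$K{\left(u,w \right)} = 2 u$ ($K{\left(u,w \right)} = u 2 = 2 u$)
$z{\left(s,x \right)} = \frac{687 + s}{2 x}$
$C = - \frac{1}{264698} \approx -3.7779 \cdot 10^{-6}$
$C - z{\left(234,K{\left(27,-21 \right)} \right)} = - \frac{1}{264698} - \frac{687 + 234}{2 \cdot 2 \cdot 27} = - \frac{1}{264698} - \frac{1}{2} \cdot \frac{1}{54} \cdot 921 = - \frac{1}{264698} - \frac{307}{36} = - \frac{40631161}{4764564}$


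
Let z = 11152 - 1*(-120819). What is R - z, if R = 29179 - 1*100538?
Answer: -203330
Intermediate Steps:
R = -71359 (R = 29179 - 100538 = -71359)
z = 131971 (z = 11152 + 120819 = 131971)
R - z = -71359 - 1*131971 = -71359 - 131971 = -203330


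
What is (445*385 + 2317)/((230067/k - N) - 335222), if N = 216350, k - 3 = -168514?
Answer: -29260587062/92946179359 ≈ -0.31481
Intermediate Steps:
k = -168511 (k = 3 - 168514 = -168511)
(445*385 + 2317)/((230067/k - N) - 335222) = (445*385 + 2317)/((230067/(-168511) - 1*216350) - 335222) = (171325 + 2317)/((230067*(-1/168511) - 216350) - 335222) = 173642/((-230067/168511 - 216350) - 335222) = 173642/(-36457584917/168511 - 335222) = 173642/(-92946179359/168511) = 173642*(-168511/92946179359) = -29260587062/92946179359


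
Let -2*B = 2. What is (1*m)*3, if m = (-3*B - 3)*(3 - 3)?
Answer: 0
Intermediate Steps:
B = -1 (B = -½*2 = -1)
m = 0 (m = (-3*(-1) - 3)*(3 - 3) = (3 - 3)*0 = 0*0 = 0)
(1*m)*3 = (1*0)*3 = 0*3 = 0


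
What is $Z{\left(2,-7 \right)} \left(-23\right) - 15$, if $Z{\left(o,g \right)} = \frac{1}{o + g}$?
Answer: $- \frac{52}{5} \approx -10.4$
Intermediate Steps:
$Z{\left(o,g \right)} = \frac{1}{g + o}$
$Z{\left(2,-7 \right)} \left(-23\right) - 15 = \frac{1}{-7 + 2} \left(-23\right) - 15 = \frac{1}{-5} \left(-23\right) - 15 = \left(- \frac{1}{5}\right) \left(-23\right) - 15 = \frac{23}{5} - 15 = - \frac{52}{5}$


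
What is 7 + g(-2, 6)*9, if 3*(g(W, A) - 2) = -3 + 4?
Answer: 28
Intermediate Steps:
g(W, A) = 7/3 (g(W, A) = 2 + (-3 + 4)/3 = 2 + (⅓)*1 = 2 + ⅓ = 7/3)
7 + g(-2, 6)*9 = 7 + (7/3)*9 = 7 + 21 = 28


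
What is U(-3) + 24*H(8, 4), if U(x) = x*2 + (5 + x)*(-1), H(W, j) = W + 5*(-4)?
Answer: -296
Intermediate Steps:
H(W, j) = -20 + W (H(W, j) = W - 20 = -20 + W)
U(x) = -5 + x (U(x) = 2*x + (-5 - x) = -5 + x)
U(-3) + 24*H(8, 4) = (-5 - 3) + 24*(-20 + 8) = -8 + 24*(-12) = -8 - 288 = -296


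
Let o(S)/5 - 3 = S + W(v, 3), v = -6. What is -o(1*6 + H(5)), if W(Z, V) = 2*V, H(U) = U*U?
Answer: -200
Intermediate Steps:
H(U) = U**2
o(S) = 45 + 5*S (o(S) = 15 + 5*(S + 2*3) = 15 + 5*(S + 6) = 15 + 5*(6 + S) = 15 + (30 + 5*S) = 45 + 5*S)
-o(1*6 + H(5)) = -(45 + 5*(1*6 + 5**2)) = -(45 + 5*(6 + 25)) = -(45 + 5*31) = -(45 + 155) = -1*200 = -200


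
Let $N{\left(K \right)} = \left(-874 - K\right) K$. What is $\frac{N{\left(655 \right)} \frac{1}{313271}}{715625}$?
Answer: $- \frac{200299}{44836911875} \approx -4.4673 \cdot 10^{-6}$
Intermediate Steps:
$N{\left(K \right)} = K \left(-874 - K\right)$
$\frac{N{\left(655 \right)} \frac{1}{313271}}{715625} = \frac{\left(-1\right) 655 \left(874 + 655\right) \frac{1}{313271}}{715625} = \left(-1\right) 655 \cdot 1529 \cdot \frac{1}{313271} \cdot \frac{1}{715625} = \left(-1001495\right) \frac{1}{313271} \cdot \frac{1}{715625} = \left(- \frac{1001495}{313271}\right) \frac{1}{715625} = - \frac{200299}{44836911875}$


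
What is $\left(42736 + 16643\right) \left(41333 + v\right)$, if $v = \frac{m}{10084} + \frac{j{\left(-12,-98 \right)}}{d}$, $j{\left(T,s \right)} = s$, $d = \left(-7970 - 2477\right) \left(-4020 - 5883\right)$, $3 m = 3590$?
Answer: $\frac{426747528600217369575}{173876127974} \approx 2.4543 \cdot 10^{9}$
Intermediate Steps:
$m = \frac{3590}{3}$ ($m = \frac{1}{3} \cdot 3590 = \frac{3590}{3} \approx 1196.7$)
$d = 103456641$ ($d = \left(-10447\right) \left(-9903\right) = 103456641$)
$v = \frac{20633687583}{173876127974}$ ($v = \frac{3590}{3 \cdot 10084} - \frac{98}{103456641} = \frac{3590}{3} \cdot \frac{1}{10084} - \frac{98}{103456641} = \frac{1795}{15126} - \frac{98}{103456641} = \frac{20633687583}{173876127974} \approx 0.11867$)
$\left(42736 + 16643\right) \left(41333 + v\right) = \left(42736 + 16643\right) \left(41333 + \frac{20633687583}{173876127974}\right) = 59379 \cdot \frac{7186842631236925}{173876127974} = \frac{426747528600217369575}{173876127974}$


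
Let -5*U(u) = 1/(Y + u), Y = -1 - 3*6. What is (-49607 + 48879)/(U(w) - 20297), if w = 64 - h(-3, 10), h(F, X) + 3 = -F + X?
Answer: 15925/443997 ≈ 0.035867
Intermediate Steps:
h(F, X) = -3 + X - F (h(F, X) = -3 + (-F + X) = -3 + (X - F) = -3 + X - F)
Y = -19 (Y = -1 - 18 = -19)
w = 54 (w = 64 - (-3 + 10 - 1*(-3)) = 64 - (-3 + 10 + 3) = 64 - 1*10 = 64 - 10 = 54)
U(u) = -1/(5*(-19 + u))
(-49607 + 48879)/(U(w) - 20297) = (-49607 + 48879)/(-1/(-95 + 5*54) - 20297) = -728/(-1/(-95 + 270) - 20297) = -728/(-1/175 - 20297) = -728/(-3551976/175) = -728*(-175/3551976) = 15925/443997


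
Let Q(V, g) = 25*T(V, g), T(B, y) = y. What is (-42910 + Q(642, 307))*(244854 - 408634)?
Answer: 5770788300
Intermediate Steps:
Q(V, g) = 25*g
(-42910 + Q(642, 307))*(244854 - 408634) = (-42910 + 25*307)*(244854 - 408634) = (-42910 + 7675)*(-163780) = -35235*(-163780) = 5770788300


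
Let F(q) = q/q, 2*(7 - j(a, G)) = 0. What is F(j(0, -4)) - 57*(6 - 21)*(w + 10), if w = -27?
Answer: -14534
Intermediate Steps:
j(a, G) = 7 (j(a, G) = 7 - ½*0 = 7 + 0 = 7)
F(q) = 1
F(j(0, -4)) - 57*(6 - 21)*(w + 10) = 1 - 57*(6 - 21)*(-27 + 10) = 1 - (-855)*(-17) = 1 - 57*255 = 1 - 14535 = -14534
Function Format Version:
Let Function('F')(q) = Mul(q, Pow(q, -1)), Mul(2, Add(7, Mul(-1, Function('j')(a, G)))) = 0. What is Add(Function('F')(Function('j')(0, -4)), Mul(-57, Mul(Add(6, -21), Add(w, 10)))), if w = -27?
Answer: -14534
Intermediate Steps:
Function('j')(a, G) = 7 (Function('j')(a, G) = Add(7, Mul(Rational(-1, 2), 0)) = Add(7, 0) = 7)
Function('F')(q) = 1
Add(Function('F')(Function('j')(0, -4)), Mul(-57, Mul(Add(6, -21), Add(w, 10)))) = Add(1, Mul(-57, Mul(Add(6, -21), Add(-27, 10)))) = Add(1, Mul(-57, Mul(-15, -17))) = Add(1, Mul(-57, 255)) = Add(1, -14535) = -14534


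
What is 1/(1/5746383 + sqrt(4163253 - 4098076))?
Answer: -5746383/2152204345286920952 + 33020917582689*sqrt(65177)/2152204345286920952 ≈ 0.0039170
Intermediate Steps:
1/(1/5746383 + sqrt(4163253 - 4098076)) = 1/(1/5746383 + sqrt(65177))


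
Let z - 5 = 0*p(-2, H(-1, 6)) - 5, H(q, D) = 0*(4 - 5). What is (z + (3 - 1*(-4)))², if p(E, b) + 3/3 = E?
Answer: 49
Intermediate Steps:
H(q, D) = 0 (H(q, D) = 0*(-1) = 0)
p(E, b) = -1 + E
z = 0 (z = 5 + (0*(-1 - 2) - 5) = 5 + (0*(-3) - 5) = 5 + (0 - 5) = 5 - 5 = 0)
(z + (3 - 1*(-4)))² = (0 + (3 - 1*(-4)))² = (0 + (3 + 4))² = (0 + 7)² = 7² = 49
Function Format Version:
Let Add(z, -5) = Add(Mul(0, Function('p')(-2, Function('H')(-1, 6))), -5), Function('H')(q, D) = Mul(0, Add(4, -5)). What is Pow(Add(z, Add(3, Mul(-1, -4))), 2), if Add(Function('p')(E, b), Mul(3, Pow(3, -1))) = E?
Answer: 49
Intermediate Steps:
Function('H')(q, D) = 0 (Function('H')(q, D) = Mul(0, -1) = 0)
Function('p')(E, b) = Add(-1, E)
z = 0 (z = Add(5, Add(Mul(0, Add(-1, -2)), -5)) = Add(5, Add(Mul(0, -3), -5)) = Add(5, Add(0, -5)) = Add(5, -5) = 0)
Pow(Add(z, Add(3, Mul(-1, -4))), 2) = Pow(Add(0, Add(3, Mul(-1, -4))), 2) = Pow(Add(0, Add(3, 4)), 2) = Pow(Add(0, 7), 2) = Pow(7, 2) = 49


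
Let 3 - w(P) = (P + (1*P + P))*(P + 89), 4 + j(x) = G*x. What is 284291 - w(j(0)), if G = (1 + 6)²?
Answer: 283268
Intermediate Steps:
G = 49 (G = 7² = 49)
j(x) = -4 + 49*x
w(P) = 3 - 3*P*(89 + P) (w(P) = 3 - (P + (1*P + P))*(P + 89) = 3 - (P + (P + P))*(89 + P) = 3 - (P + 2*P)*(89 + P) = 3 - 3*P*(89 + P))
284291 - w(j(0)) = 284291 - (3 - 267*(-4 + 49*0) - 3*(-4 + 49*0)²) = 284291 - (3 - 267*(-4 + 0) - 3*(-4 + 0)²) = 284291 - (3 - 267*(-4) - 3*(-4)²) = 284291 - (3 + 1068 - 3*16) = 284291 - (3 + 1068 - 48) = 284291 - 1*1023 = 284291 - 1023 = 283268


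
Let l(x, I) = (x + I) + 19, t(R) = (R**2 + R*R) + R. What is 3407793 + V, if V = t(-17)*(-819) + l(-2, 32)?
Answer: 2948383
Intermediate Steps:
t(R) = R + 2*R**2 (t(R) = (R**2 + R**2) + R = 2*R**2 + R = R + 2*R**2)
l(x, I) = 19 + I + x (l(x, I) = (I + x) + 19 = 19 + I + x)
V = -459410 (V = -17*(1 + 2*(-17))*(-819) + (19 + 32 - 2) = -17*(1 - 34)*(-819) + 49 = -17*(-33)*(-819) + 49 = 561*(-819) + 49 = -459459 + 49 = -459410)
3407793 + V = 3407793 - 459410 = 2948383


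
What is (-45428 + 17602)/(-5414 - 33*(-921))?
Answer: -27826/24979 ≈ -1.1140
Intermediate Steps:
(-45428 + 17602)/(-5414 - 33*(-921)) = -27826/(-5414 + 30393) = -27826/24979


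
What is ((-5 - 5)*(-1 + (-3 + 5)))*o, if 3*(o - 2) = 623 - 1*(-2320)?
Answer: -9830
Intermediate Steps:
o = 983 (o = 2 + (623 - 1*(-2320))/3 = 2 + (623 + 2320)/3 = 2 + (1/3)*2943 = 2 + 981 = 983)
((-5 - 5)*(-1 + (-3 + 5)))*o = ((-5 - 5)*(-1 + (-3 + 5)))*983 = -10*(-1 + 2)*983 = -10*1*983 = -10*983 = -9830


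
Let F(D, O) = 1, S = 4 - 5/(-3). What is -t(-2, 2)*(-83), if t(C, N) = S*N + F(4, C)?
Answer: 3071/3 ≈ 1023.7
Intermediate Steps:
S = 17/3 (S = 4 - 5*(-1)/3 = 4 - 1*(-5/3) = 4 + 5/3 = 17/3 ≈ 5.6667)
t(C, N) = 1 + 17*N/3 (t(C, N) = 17*N/3 + 1 = 1 + 17*N/3)
-t(-2, 2)*(-83) = -(1 + (17/3)*2)*(-83) = -(1 + 34/3)*(-83) = -37*(-83)/3 = -1*(-3071/3) = 3071/3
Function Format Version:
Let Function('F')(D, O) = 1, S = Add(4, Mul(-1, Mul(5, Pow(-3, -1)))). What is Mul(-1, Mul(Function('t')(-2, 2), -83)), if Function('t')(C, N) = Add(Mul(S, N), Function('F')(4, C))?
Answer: Rational(3071, 3) ≈ 1023.7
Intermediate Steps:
S = Rational(17, 3) (S = Add(4, Mul(-1, Mul(5, Rational(-1, 3)))) = Add(4, Mul(-1, Rational(-5, 3))) = Add(4, Rational(5, 3)) = Rational(17, 3) ≈ 5.6667)
Function('t')(C, N) = Add(1, Mul(Rational(17, 3), N)) (Function('t')(C, N) = Add(Mul(Rational(17, 3), N), 1) = Add(1, Mul(Rational(17, 3), N)))
Mul(-1, Mul(Function('t')(-2, 2), -83)) = Mul(-1, Mul(Add(1, Mul(Rational(17, 3), 2)), -83)) = Mul(-1, Mul(Add(1, Rational(34, 3)), -83)) = Mul(-1, Mul(Rational(37, 3), -83)) = Mul(-1, Rational(-3071, 3)) = Rational(3071, 3)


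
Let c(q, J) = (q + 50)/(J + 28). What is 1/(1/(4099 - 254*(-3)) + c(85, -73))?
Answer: -4861/14582 ≈ -0.33336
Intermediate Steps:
c(q, J) = (50 + q)/(28 + J)
1/(1/(4099 - 254*(-3)) + c(85, -73)) = 1/(1/(4099 - 254*(-3)) + (50 + 85)/(28 - 73)) = 1/(1/(4099 + 762) + 135/(-45)) = 1/(1/4861 - 1/45*135) = 1/(1/4861 - 3) = 1/(-14582/4861) = -4861/14582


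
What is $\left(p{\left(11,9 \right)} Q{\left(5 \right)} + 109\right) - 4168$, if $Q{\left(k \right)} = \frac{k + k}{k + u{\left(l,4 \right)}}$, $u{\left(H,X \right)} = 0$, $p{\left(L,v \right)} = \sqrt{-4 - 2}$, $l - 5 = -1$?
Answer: $-4059 + 2 i \sqrt{6} \approx -4059.0 + 4.899 i$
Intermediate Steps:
$l = 4$ ($l = 5 - 1 = 4$)
$p{\left(L,v \right)} = i \sqrt{6}$ ($p{\left(L,v \right)} = \sqrt{-6} = i \sqrt{6}$)
$Q{\left(k \right)} = 2$ ($Q{\left(k \right)} = \frac{k + k}{k + 0} = \frac{2 k}{k} = 2$)
$\left(p{\left(11,9 \right)} Q{\left(5 \right)} + 109\right) - 4168 = \left(i \sqrt{6} \cdot 2 + 109\right) - 4168 = \left(2 i \sqrt{6} + 109\right) - 4168 = \left(109 + 2 i \sqrt{6}\right) - 4168 = -4059 + 2 i \sqrt{6}$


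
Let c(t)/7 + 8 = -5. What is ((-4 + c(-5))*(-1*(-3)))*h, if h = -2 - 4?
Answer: 1710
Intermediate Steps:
c(t) = -91 (c(t) = -56 + 7*(-5) = -56 - 35 = -91)
h = -6
((-4 + c(-5))*(-1*(-3)))*h = ((-4 - 91)*(-1*(-3)))*(-6) = -95*3*(-6) = -285*(-6) = 1710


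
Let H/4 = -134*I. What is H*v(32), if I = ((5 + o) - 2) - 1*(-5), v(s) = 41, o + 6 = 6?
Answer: -175808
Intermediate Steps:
o = 0 (o = -6 + 6 = 0)
I = 8 (I = ((5 + 0) - 2) - 1*(-5) = (5 - 2) + 5 = 3 + 5 = 8)
H = -4288 (H = 4*(-134*8) = 4*(-1072) = -4288)
H*v(32) = -4288*41 = -175808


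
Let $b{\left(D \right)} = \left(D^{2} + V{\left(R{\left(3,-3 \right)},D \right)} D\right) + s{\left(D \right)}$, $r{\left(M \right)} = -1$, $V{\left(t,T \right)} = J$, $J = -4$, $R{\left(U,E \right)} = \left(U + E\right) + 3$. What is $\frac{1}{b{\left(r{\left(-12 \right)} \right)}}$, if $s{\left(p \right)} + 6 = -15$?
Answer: $- \frac{1}{16} \approx -0.0625$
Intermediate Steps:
$R{\left(U,E \right)} = 3 + E + U$ ($R{\left(U,E \right)} = \left(E + U\right) + 3 = 3 + E + U$)
$V{\left(t,T \right)} = -4$
$s{\left(p \right)} = -21$ ($s{\left(p \right)} = -6 - 15 = -21$)
$b{\left(D \right)} = -21 + D^{2} - 4 D$ ($b{\left(D \right)} = \left(D^{2} - 4 D\right) - 21 = -21 + D^{2} - 4 D$)
$\frac{1}{b{\left(r{\left(-12 \right)} \right)}} = \frac{1}{-21 + \left(-1\right)^{2} - -4} = \frac{1}{-21 + 1 + 4} = \frac{1}{-16} = - \frac{1}{16}$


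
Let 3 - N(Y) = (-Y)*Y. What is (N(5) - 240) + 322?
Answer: 110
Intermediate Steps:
N(Y) = 3 + Y² (N(Y) = 3 - (-Y)*Y = 3 - (-1)*Y² = 3 + Y²)
(N(5) - 240) + 322 = ((3 + 5²) - 240) + 322 = ((3 + 25) - 240) + 322 = (28 - 240) + 322 = -212 + 322 = 110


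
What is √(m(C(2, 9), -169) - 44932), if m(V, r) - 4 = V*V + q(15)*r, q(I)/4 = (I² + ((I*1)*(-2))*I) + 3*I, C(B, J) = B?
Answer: 2*√19189 ≈ 277.05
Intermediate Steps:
q(I) = -4*I² + 12*I (q(I) = 4*((I² + ((I*1)*(-2))*I) + 3*I) = 4*((I² + (I*(-2))*I) + 3*I) = 4*((I² + (-2*I)*I) + 3*I) = 4*((I² - 2*I²) + 3*I) = 4*(-I² + 3*I) = -4*I² + 12*I)
m(V, r) = 4 + V² - 720*r (m(V, r) = 4 + (V*V + (4*15*(3 - 1*15))*r) = 4 + (V² + (4*15*(3 - 15))*r) = 4 + (V² + (4*15*(-12))*r) = 4 + (V² - 720*r) = 4 + V² - 720*r)
√(m(C(2, 9), -169) - 44932) = √((4 + 2² - 720*(-169)) - 44932) = √((4 + 4 + 121680) - 44932) = √(121688 - 44932) = √76756 = 2*√19189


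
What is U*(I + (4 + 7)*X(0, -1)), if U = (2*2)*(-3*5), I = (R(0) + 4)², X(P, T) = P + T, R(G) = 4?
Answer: -3180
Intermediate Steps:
I = 64 (I = (4 + 4)² = 8² = 64)
U = -60 (U = 4*(-15) = -60)
U*(I + (4 + 7)*X(0, -1)) = -60*(64 + (4 + 7)*(0 - 1)) = -60*(64 + 11*(-1)) = -60*(64 - 11) = -60*53 = -3180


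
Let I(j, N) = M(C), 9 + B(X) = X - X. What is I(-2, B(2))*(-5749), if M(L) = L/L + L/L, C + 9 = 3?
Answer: -11498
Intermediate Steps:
B(X) = -9 (B(X) = -9 + (X - X) = -9 + 0 = -9)
C = -6 (C = -9 + 3 = -6)
M(L) = 2 (M(L) = 1 + 1 = 2)
I(j, N) = 2
I(-2, B(2))*(-5749) = 2*(-5749) = -11498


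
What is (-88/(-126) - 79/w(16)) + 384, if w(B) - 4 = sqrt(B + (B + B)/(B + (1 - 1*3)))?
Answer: 131783/252 - 79*sqrt(14)/2 ≈ 375.15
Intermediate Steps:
w(B) = 4 + sqrt(B + 2*B/(-2 + B)) (w(B) = 4 + sqrt(B + (B + B)/(B + (1 - 1*3))) = 4 + sqrt(B + (2*B)/(B + (1 - 3))) = 4 + sqrt(B + (2*B)/(B - 2)) = 4 + sqrt(B + (2*B)/(-2 + B)) = 4 + sqrt(B + 2*B/(-2 + B)))
(-88/(-126) - 79/w(16)) + 384 = (-88/(-126) - 79/(4 + sqrt(16**2/(-2 + 16)))) + 384 = (-88*(-1/126) - 79/(4 + sqrt(256/14))) + 384 = (44/63 - 79/(4 + sqrt(256*(1/14)))) + 384 = (44/63 - 79/(4 + sqrt(128/7))) + 384 = (44/63 - 79/(4 + 8*sqrt(14)/7)) + 384 = 24236/63 - 79/(4 + 8*sqrt(14)/7)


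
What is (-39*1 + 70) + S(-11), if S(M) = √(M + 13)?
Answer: 31 + √2 ≈ 32.414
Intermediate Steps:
S(M) = √(13 + M)
(-39*1 + 70) + S(-11) = (-39*1 + 70) + √(13 - 11) = (-39 + 70) + √2 = 31 + √2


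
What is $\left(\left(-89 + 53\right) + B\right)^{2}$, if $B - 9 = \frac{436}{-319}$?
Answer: $\frac{81884401}{101761} \approx 804.67$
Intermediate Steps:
$B = \frac{2435}{319}$ ($B = 9 + \frac{436}{-319} = 9 + 436 \left(- \frac{1}{319}\right) = 9 - \frac{436}{319} = \frac{2435}{319} \approx 7.6332$)
$\left(\left(-89 + 53\right) + B\right)^{2} = \left(\left(-89 + 53\right) + \frac{2435}{319}\right)^{2} = \left(-36 + \frac{2435}{319}\right)^{2} = \left(- \frac{9049}{319}\right)^{2} = \frac{81884401}{101761}$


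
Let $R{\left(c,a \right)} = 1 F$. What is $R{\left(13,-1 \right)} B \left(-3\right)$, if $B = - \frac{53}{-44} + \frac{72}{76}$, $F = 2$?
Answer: $- \frac{5397}{418} \approx -12.911$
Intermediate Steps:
$R{\left(c,a \right)} = 2$ ($R{\left(c,a \right)} = 1 \cdot 2 = 2$)
$B = \frac{1799}{836}$ ($B = \left(-53\right) \left(- \frac{1}{44}\right) + 72 \cdot \frac{1}{76} = \frac{53}{44} + \frac{18}{19} = \frac{1799}{836} \approx 2.1519$)
$R{\left(13,-1 \right)} B \left(-3\right) = 2 \cdot \frac{1799}{836} \left(-3\right) = \frac{1799}{418} \left(-3\right) = - \frac{5397}{418}$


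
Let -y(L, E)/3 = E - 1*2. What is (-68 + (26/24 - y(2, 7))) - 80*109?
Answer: -105263/12 ≈ -8771.9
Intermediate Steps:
y(L, E) = 6 - 3*E (y(L, E) = -3*(E - 1*2) = -3*(E - 2) = -3*(-2 + E) = 6 - 3*E)
(-68 + (26/24 - y(2, 7))) - 80*109 = (-68 + (26/24 - (6 - 3*7))) - 80*109 = (-68 + (26*(1/24) - (6 - 21))) - 8720 = (-68 + (13/12 - 1*(-15))) - 8720 = (-68 + (13/12 + 15)) - 8720 = (-68 + 193/12) - 8720 = -623/12 - 8720 = -105263/12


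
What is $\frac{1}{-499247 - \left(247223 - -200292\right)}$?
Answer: $- \frac{1}{946762} \approx -1.0562 \cdot 10^{-6}$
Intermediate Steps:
$\frac{1}{-499247 - \left(247223 - -200292\right)} = \frac{1}{-499247 - \left(247223 + 200292\right)} = \frac{1}{-499247 - 447515} = \frac{1}{-946762} = - \frac{1}{946762}$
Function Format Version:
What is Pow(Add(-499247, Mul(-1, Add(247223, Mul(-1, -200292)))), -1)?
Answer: Rational(-1, 946762) ≈ -1.0562e-6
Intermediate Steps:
Pow(Add(-499247, Mul(-1, Add(247223, Mul(-1, -200292)))), -1) = Pow(Add(-499247, Mul(-1, Add(247223, 200292))), -1) = Pow(Add(-499247, Mul(-1, 447515)), -1) = Pow(Add(-499247, -447515), -1) = Pow(-946762, -1) = Rational(-1, 946762)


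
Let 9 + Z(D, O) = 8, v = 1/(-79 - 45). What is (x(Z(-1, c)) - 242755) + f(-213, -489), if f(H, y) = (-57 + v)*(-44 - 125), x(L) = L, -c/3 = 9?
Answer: -28907083/124 ≈ -2.3312e+5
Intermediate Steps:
c = -27 (c = -3*9 = -27)
v = -1/124 (v = 1/(-124) = -1/124 ≈ -0.0080645)
Z(D, O) = -1 (Z(D, O) = -9 + 8 = -1)
f(H, y) = 1194661/124 (f(H, y) = (-57 - 1/124)*(-44 - 125) = -7069/124*(-169) = 1194661/124)
(x(Z(-1, c)) - 242755) + f(-213, -489) = (-1 - 242755) + 1194661/124 = -242756 + 1194661/124 = -28907083/124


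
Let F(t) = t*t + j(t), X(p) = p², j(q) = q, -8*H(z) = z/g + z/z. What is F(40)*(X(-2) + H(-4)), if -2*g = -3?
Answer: 20705/3 ≈ 6901.7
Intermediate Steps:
g = 3/2 (g = -½*(-3) = 3/2 ≈ 1.5000)
H(z) = -⅛ - z/12 (H(z) = -(z/(3/2) + z/z)/8 = -(z*(⅔) + 1)/8 = -(2*z/3 + 1)/8 = -(1 + 2*z/3)/8 = -⅛ - z/12)
F(t) = t + t² (F(t) = t*t + t = t² + t = t + t²)
F(40)*(X(-2) + H(-4)) = (40*(1 + 40))*((-2)² + (-⅛ - 1/12*(-4))) = (40*41)*(4 + (-⅛ + ⅓)) = 1640*(4 + 5/24) = 1640*(101/24) = 20705/3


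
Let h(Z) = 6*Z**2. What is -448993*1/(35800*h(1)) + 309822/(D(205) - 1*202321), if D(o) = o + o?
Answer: -157206391223/43370482800 ≈ -3.6247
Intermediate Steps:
D(o) = 2*o
-448993*1/(35800*h(1)) + 309822/(D(205) - 1*202321) = -448993/((6*1**2)*35800) + 309822/(2*205 - 1*202321) = -448993/((6*1)*35800) + 309822/(410 - 202321) = -448993/(6*35800) + 309822/(-201911) = -448993/214800 + 309822*(-1/201911) = -448993*1/214800 - 309822/201911 = -448993/214800 - 309822/201911 = -157206391223/43370482800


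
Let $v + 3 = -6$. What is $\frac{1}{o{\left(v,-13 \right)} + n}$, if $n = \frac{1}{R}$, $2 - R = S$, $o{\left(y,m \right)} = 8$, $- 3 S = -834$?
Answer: $\frac{276}{2207} \approx 0.12506$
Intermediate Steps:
$v = -9$ ($v = -3 - 6 = -9$)
$S = 278$ ($S = \left(- \frac{1}{3}\right) \left(-834\right) = 278$)
$R = -276$ ($R = 2 - 278 = -276$)
$n = - \frac{1}{276}$ ($n = \frac{1}{-276} = - \frac{1}{276} \approx -0.0036232$)
$\frac{1}{o{\left(v,-13 \right)} + n} = \frac{1}{8 - \frac{1}{276}} = \frac{1}{\frac{2207}{276}} = \frac{276}{2207}$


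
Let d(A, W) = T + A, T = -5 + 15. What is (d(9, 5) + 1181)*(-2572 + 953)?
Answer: -1942800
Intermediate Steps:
T = 10
d(A, W) = 10 + A
(d(9, 5) + 1181)*(-2572 + 953) = ((10 + 9) + 1181)*(-2572 + 953) = (19 + 1181)*(-1619) = 1200*(-1619) = -1942800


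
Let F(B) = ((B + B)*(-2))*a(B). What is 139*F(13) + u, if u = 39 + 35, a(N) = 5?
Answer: -36066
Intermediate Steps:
u = 74
F(B) = -20*B (F(B) = ((B + B)*(-2))*5 = ((2*B)*(-2))*5 = -4*B*5 = -20*B)
139*F(13) + u = 139*(-20*13) + 74 = 139*(-260) + 74 = -36140 + 74 = -36066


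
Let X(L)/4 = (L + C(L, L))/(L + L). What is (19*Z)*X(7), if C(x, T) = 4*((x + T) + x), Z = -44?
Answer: -21736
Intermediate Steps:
C(x, T) = 4*T + 8*x (C(x, T) = 4*((T + x) + x) = 4*(T + 2*x) = 4*T + 8*x)
X(L) = 26 (X(L) = 4*((L + (4*L + 8*L))/(L + L)) = 4*((L + 12*L)/((2*L))) = 4*((13*L)*(1/(2*L))) = 4*(13/2) = 26)
(19*Z)*X(7) = (19*(-44))*26 = -836*26 = -21736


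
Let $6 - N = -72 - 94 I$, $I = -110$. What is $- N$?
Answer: $10262$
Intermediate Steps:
$N = -10262$ ($N = 6 - \left(-72 - -10340\right) = 6 - \left(-72 + 10340\right) = 6 - 10268 = -10262$)
$- N = \left(-1\right) \left(-10262\right) = 10262$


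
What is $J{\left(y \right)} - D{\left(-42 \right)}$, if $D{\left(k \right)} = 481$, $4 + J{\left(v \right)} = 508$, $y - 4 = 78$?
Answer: $23$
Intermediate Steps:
$y = 82$ ($y = 4 + 78 = 82$)
$J{\left(v \right)} = 504$ ($J{\left(v \right)} = -4 + 508 = 504$)
$J{\left(y \right)} - D{\left(-42 \right)} = 504 - 481 = 23$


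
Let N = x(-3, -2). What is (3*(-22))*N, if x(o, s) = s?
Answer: 132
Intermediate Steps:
N = -2
(3*(-22))*N = (3*(-22))*(-2) = -66*(-2) = 132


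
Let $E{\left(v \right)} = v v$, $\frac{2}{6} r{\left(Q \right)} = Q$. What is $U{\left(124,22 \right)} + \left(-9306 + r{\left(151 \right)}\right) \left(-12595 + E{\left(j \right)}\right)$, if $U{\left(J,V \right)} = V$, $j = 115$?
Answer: $-5577368$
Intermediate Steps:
$r{\left(Q \right)} = 3 Q$
$E{\left(v \right)} = v^{2}$
$U{\left(124,22 \right)} + \left(-9306 + r{\left(151 \right)}\right) \left(-12595 + E{\left(j \right)}\right) = 22 + \left(-9306 + 3 \cdot 151\right) \left(-12595 + 115^{2}\right) = 22 + \left(-9306 + 453\right) \left(-12595 + 13225\right) = 22 - 5577390 = -5577368$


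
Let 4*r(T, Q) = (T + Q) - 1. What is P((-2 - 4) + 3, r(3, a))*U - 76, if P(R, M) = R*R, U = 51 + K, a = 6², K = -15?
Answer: 248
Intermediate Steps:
a = 36
U = 36 (U = 51 - 15 = 36)
r(T, Q) = -¼ + Q/4 + T/4 (r(T, Q) = ((T + Q) - 1)/4 = ((Q + T) - 1)/4 = (-1 + Q + T)/4 = -¼ + Q/4 + T/4)
P(R, M) = R²
P((-2 - 4) + 3, r(3, a))*U - 76 = ((-2 - 4) + 3)²*36 - 76 = (-6 + 3)²*36 - 76 = (-3)²*36 - 76 = 9*36 - 76 = 324 - 76 = 248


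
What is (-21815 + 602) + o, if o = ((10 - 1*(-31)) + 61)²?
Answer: -10809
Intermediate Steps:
o = 10404 (o = ((10 + 31) + 61)² = (41 + 61)² = 102² = 10404)
(-21815 + 602) + o = (-21815 + 602) + 10404 = -21213 + 10404 = -10809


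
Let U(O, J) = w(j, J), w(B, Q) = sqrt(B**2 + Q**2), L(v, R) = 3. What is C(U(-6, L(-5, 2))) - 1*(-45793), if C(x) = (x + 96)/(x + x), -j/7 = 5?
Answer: 91587/2 + 24*sqrt(1234)/617 ≈ 45795.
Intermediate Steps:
j = -35 (j = -7*5 = -35)
U(O, J) = sqrt(1225 + J**2) (U(O, J) = sqrt((-35)**2 + J**2) = sqrt(1225 + J**2))
C(x) = (96 + x)/(2*x) (C(x) = (96 + x)/((2*x)) = (96 + x)*(1/(2*x)) = (96 + x)/(2*x))
C(U(-6, L(-5, 2))) - 1*(-45793) = (96 + sqrt(1225 + 3**2))/(2*(sqrt(1225 + 3**2))) - 1*(-45793) = (96 + sqrt(1225 + 9))/(2*(sqrt(1225 + 9))) + 45793 = (96 + sqrt(1234))/(2*(sqrt(1234))) + 45793 = (sqrt(1234)/1234)*(96 + sqrt(1234))/2 + 45793 = sqrt(1234)*(96 + sqrt(1234))/2468 + 45793 = 45793 + sqrt(1234)*(96 + sqrt(1234))/2468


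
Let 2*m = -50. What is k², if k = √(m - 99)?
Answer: -124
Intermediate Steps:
m = -25 (m = (½)*(-50) = -25)
k = 2*I*√31 (k = √(-25 - 99) = √(-124) = 2*I*√31 ≈ 11.136*I)
k² = (2*I*√31)² = -124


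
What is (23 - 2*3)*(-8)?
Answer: -136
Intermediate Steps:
(23 - 2*3)*(-8) = (23 - 6)*(-8) = 17*(-8) = -136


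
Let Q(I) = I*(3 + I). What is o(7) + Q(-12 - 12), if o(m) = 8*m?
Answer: 560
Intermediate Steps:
o(7) + Q(-12 - 12) = 8*7 + (-12 - 12)*(3 + (-12 - 12)) = 56 - 24*(3 - 24) = 56 - 24*(-21) = 56 + 504 = 560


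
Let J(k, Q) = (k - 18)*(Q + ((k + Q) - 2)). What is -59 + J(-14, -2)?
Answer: 581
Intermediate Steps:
J(k, Q) = (-18 + k)*(-2 + k + 2*Q) (J(k, Q) = (-18 + k)*(Q + ((Q + k) - 2)) = (-18 + k)*(Q + (-2 + Q + k)) = (-18 + k)*(-2 + k + 2*Q))
-59 + J(-14, -2) = -59 + (36 + (-14)² - 36*(-2) - 20*(-14) + 2*(-2)*(-14)) = -59 + (36 + 196 + 72 + 280 + 56) = -59 + 640 = 581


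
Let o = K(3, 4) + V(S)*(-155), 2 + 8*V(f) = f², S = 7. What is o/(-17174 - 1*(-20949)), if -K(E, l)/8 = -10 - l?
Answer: -6389/30200 ≈ -0.21156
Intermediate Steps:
K(E, l) = 80 + 8*l (K(E, l) = -8*(-10 - l) = 80 + 8*l)
V(f) = -¼ + f²/8
o = -6389/8 (o = (80 + 8*4) + (-¼ + (⅛)*7²)*(-155) = (80 + 32) + (-¼ + (⅛)*49)*(-155) = 112 + (-¼ + 49/8)*(-155) = 112 + (47/8)*(-155) = 112 - 7285/8 = -6389/8 ≈ -798.63)
o/(-17174 - 1*(-20949)) = -6389/(8*(-17174 - 1*(-20949))) = -6389/(8*(-17174 + 20949)) = -6389/8/3775 = -6389/8*1/3775 = -6389/30200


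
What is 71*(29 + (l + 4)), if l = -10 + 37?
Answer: 4260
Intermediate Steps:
l = 27
71*(29 + (l + 4)) = 71*(29 + (27 + 4)) = 71*(29 + 31) = 71*60 = 4260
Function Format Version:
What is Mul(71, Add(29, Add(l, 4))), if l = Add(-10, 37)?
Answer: 4260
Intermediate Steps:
l = 27
Mul(71, Add(29, Add(l, 4))) = Mul(71, Add(29, Add(27, 4))) = Mul(71, Add(29, 31)) = Mul(71, 60) = 4260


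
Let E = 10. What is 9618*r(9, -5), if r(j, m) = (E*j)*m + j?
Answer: -4241538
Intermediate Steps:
r(j, m) = j + 10*j*m (r(j, m) = (10*j)*m + j = 10*j*m + j = j + 10*j*m)
9618*r(9, -5) = 9618*(9*(1 + 10*(-5))) = 9618*(9*(1 - 50)) = 9618*(9*(-49)) = 9618*(-441) = -4241538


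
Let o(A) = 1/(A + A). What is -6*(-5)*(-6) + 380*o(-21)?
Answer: -3970/21 ≈ -189.05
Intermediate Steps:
o(A) = 1/(2*A)
-6*(-5)*(-6) + 380*o(-21) = -6*(-5)*(-6) + 380*((½)/(-21)) = 30*(-6) + 380*((½)*(-1/21)) = -180 + 380*(-1/42) = -180 - 190/21 = -3970/21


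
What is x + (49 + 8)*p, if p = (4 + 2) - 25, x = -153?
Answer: -1236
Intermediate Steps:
p = -19 (p = 6 - 25 = -19)
x + (49 + 8)*p = -153 + (49 + 8)*(-19) = -153 + 57*(-19) = -153 - 1083 = -1236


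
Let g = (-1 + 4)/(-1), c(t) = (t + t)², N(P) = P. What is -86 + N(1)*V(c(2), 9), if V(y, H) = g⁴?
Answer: -5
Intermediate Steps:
c(t) = 4*t² (c(t) = (2*t)² = 4*t²)
g = -3 (g = 3*(-1) = -3)
V(y, H) = 81 (V(y, H) = (-3)⁴ = 81)
-86 + N(1)*V(c(2), 9) = -86 + 1*81 = -86 + 81 = -5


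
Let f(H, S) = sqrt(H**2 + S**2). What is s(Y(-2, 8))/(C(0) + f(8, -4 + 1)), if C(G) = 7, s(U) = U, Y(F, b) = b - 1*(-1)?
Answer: -21/8 + 3*sqrt(73)/8 ≈ 0.57900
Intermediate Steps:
Y(F, b) = 1 + b (Y(F, b) = b + 1 = 1 + b)
s(Y(-2, 8))/(C(0) + f(8, -4 + 1)) = (1 + 8)/(7 + sqrt(8**2 + (-4 + 1)**2)) = 9/(7 + sqrt(64 + (-3)**2)) = 9/(7 + sqrt(64 + 9)) = 9/(7 + sqrt(73))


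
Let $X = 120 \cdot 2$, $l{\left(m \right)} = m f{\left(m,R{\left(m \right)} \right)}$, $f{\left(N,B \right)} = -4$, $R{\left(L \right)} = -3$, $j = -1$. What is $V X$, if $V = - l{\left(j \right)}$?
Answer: $-960$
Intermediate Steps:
$l{\left(m \right)} = - 4 m$ ($l{\left(m \right)} = m \left(-4\right) = - 4 m$)
$X = 240$
$V = -4$ ($V = - \left(-4\right) \left(-1\right) = \left(-1\right) 4 = -4$)
$V X = \left(-4\right) 240 = -960$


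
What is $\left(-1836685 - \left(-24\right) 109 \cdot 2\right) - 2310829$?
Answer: $-4142282$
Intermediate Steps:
$\left(-1836685 - \left(-24\right) 109 \cdot 2\right) - 2310829 = \left(-1836685 - \left(-2616\right) 2\right) - 2310829 = \left(-1836685 - -5232\right) - 2310829 = \left(-1836685 + 5232\right) - 2310829 = -1831453 - 2310829 = -4142282$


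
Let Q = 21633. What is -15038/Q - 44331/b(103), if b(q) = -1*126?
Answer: 5064115/14422 ≈ 351.14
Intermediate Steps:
b(q) = -126
-15038/Q - 44331/b(103) = -15038/21633 - 44331/(-126) = -15038*1/21633 - 44331*(-1/126) = -15038/21633 + 2111/6 = 5064115/14422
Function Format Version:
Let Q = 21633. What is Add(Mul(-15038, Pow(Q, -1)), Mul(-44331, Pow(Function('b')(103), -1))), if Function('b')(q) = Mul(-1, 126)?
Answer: Rational(5064115, 14422) ≈ 351.14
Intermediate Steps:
Function('b')(q) = -126
Add(Mul(-15038, Pow(Q, -1)), Mul(-44331, Pow(Function('b')(103), -1))) = Add(Mul(-15038, Pow(21633, -1)), Mul(-44331, Pow(-126, -1))) = Add(Mul(-15038, Rational(1, 21633)), Mul(-44331, Rational(-1, 126))) = Add(Rational(-15038, 21633), Rational(2111, 6)) = Rational(5064115, 14422)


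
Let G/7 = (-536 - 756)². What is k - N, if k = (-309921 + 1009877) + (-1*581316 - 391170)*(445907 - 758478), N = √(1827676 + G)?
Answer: 303971621462 - 2*√3378131 ≈ 3.0397e+11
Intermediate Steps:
G = 11684848 (G = 7*(-536 - 756)² = 7*(-1292)² = 7*1669264 = 11684848)
N = 2*√3378131 (N = √(1827676 + 11684848) = √13512524 = 2*√3378131 ≈ 3675.9)
k = 303971621462 (k = 699956 + (-581316 - 391170)*(-312571) = 699956 - 972486*(-312571) = 699956 + 303970921506 = 303971621462)
k - N = 303971621462 - 2*√3378131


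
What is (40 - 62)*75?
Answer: -1650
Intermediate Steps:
(40 - 62)*75 = -22*75 = -1650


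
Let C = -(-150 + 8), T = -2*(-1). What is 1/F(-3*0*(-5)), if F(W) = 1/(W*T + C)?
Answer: 142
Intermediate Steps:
T = 2
C = 142 (C = -1*(-142) = 142)
F(W) = 1/(142 + 2*W) (F(W) = 1/(W*2 + 142) = 1/(2*W + 142) = 1/(142 + 2*W))
1/F(-3*0*(-5)) = 1/(1/(2*(71 - 3*0*(-5)))) = 1/(1/(2*(71 + 0*(-5)))) = 1/(1/(2*(71 + 0))) = 1/((1/2)/71) = 1/((1/2)*(1/71)) = 1/(1/142) = 142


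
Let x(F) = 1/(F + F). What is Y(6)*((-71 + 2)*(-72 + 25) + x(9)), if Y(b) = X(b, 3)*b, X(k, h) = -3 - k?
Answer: -175125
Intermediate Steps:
x(F) = 1/(2*F)
Y(b) = b*(-3 - b) (Y(b) = (-3 - b)*b = b*(-3 - b))
Y(6)*((-71 + 2)*(-72 + 25) + x(9)) = (-1*6*(3 + 6))*((-71 + 2)*(-72 + 25) + (1/2)/9) = (-1*6*9)*(-69*(-47) + (1/2)*(1/9)) = -54*(3243 + 1/18) = -54*58375/18 = -175125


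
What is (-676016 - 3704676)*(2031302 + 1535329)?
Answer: -15624311888652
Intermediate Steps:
(-676016 - 3704676)*(2031302 + 1535329) = -4380692*3566631 = -15624311888652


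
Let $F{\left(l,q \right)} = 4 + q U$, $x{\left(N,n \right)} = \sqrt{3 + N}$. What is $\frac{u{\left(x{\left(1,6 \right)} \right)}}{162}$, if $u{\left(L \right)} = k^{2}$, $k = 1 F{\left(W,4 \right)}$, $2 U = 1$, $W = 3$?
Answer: $\frac{2}{9} \approx 0.22222$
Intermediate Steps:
$U = \frac{1}{2}$ ($U = \frac{1}{2} \cdot 1 = \frac{1}{2} \approx 0.5$)
$F{\left(l,q \right)} = 4 + \frac{q}{2}$ ($F{\left(l,q \right)} = 4 + q \frac{1}{2} = 4 + \frac{q}{2}$)
$k = 6$ ($k = 1 \left(4 + \frac{1}{2} \cdot 4\right) = 1 \left(4 + 2\right) = 1 \cdot 6 = 6$)
$u{\left(L \right)} = 36$ ($u{\left(L \right)} = 6^{2} = 36$)
$\frac{u{\left(x{\left(1,6 \right)} \right)}}{162} = \frac{36}{162} = 36 \cdot \frac{1}{162} = \frac{2}{9}$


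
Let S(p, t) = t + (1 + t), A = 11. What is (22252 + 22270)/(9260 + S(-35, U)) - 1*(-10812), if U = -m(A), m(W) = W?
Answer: 99936590/9239 ≈ 10817.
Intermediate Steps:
U = -11 (U = -1*11 = -11)
S(p, t) = 1 + 2*t
(22252 + 22270)/(9260 + S(-35, U)) - 1*(-10812) = (22252 + 22270)/(9260 + (1 + 2*(-11))) - 1*(-10812) = 44522/(9260 + (1 - 22)) + 10812 = 44522/(9260 - 21) + 10812 = 44522/9239 + 10812 = 99936590/9239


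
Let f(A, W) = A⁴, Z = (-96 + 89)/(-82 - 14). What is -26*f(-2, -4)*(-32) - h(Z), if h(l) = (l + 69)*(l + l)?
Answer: 61295279/4608 ≈ 13302.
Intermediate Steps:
Z = 7/96 (Z = -7/(-96) = -7*(-1/96) = 7/96 ≈ 0.072917)
h(l) = 2*l*(69 + l) (h(l) = (69 + l)*(2*l) = 2*l*(69 + l))
-26*f(-2, -4)*(-32) - h(Z) = -26*(-2)⁴*(-32) - 2*7*(69 + 7/96)/96 = -26*16*(-32) - 2*7*6631/(96*96) = -416*(-32) - 1*46417/4608 = 13312 - 46417/4608 = 61295279/4608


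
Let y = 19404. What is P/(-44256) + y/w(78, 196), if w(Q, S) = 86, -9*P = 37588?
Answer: 966490423/4281768 ≈ 225.72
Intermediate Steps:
P = -37588/9 (P = -1/9*37588 = -37588/9 ≈ -4176.4)
P/(-44256) + y/w(78, 196) = -37588/9/(-44256) + 19404/86 = -37588/9*(-1/44256) + 19404*(1/86) = 9397/99576 + 9702/43 = 966490423/4281768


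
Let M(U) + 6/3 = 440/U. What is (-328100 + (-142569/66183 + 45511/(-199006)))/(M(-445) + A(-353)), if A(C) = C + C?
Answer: 128200806194276901/277026123194600 ≈ 462.78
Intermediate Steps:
A(C) = 2*C
M(U) = -2 + 440/U
(-328100 + (-142569/66183 + 45511/(-199006)))/(M(-445) + A(-353)) = (-328100 + (-142569/66183 + 45511/(-199006)))/((-2 + 440/(-445)) + 2*(-353)) = (-328100 + (-142569*1/66183 + 45511*(-1/199006)))/((-2 + 440*(-1/445)) - 706) = (-328100 + (-47523/22061 - 45511/199006))/((-2 - 88/89) - 706) = (-328100 - 10461380309/4390271366)/(-266/89 - 706) = -1440458496564909/(4390271366*(-63100/89)) = -1440458496564909/4390271366*(-89/63100) = 128200806194276901/277026123194600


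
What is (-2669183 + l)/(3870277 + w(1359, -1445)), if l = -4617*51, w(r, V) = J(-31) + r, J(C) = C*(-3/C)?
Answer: -2904650/3871633 ≈ -0.75024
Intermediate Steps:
J(C) = -3
w(r, V) = -3 + r
l = -235467
(-2669183 + l)/(3870277 + w(1359, -1445)) = (-2669183 - 235467)/(3870277 + (-3 + 1359)) = -2904650/(3870277 + 1356) = -2904650/3871633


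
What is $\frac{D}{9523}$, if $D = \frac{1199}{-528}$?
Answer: $- \frac{109}{457104} \approx -0.00023846$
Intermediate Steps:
$D = - \frac{109}{48}$ ($D = 1199 \left(- \frac{1}{528}\right) = - \frac{109}{48} \approx -2.2708$)
$\frac{D}{9523} = - \frac{109}{48 \cdot 9523} = \left(- \frac{109}{48}\right) \frac{1}{9523} = - \frac{109}{457104}$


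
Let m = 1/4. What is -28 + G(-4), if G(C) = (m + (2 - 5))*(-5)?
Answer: -57/4 ≈ -14.250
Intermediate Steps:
m = 1/4 ≈ 0.25000
G(C) = 55/4 (G(C) = (1/4 + (2 - 5))*(-5) = (1/4 - 3)*(-5) = -11/4*(-5) = 55/4)
-28 + G(-4) = -28 + 55/4 = -57/4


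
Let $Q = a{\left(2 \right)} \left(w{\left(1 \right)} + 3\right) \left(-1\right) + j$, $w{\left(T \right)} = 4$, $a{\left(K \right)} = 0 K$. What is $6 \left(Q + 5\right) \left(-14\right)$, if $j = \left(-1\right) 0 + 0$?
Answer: $-420$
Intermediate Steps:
$a{\left(K \right)} = 0$
$j = 0$ ($j = 0 + 0 = 0$)
$Q = 0$ ($Q = 0 \left(4 + 3\right) \left(-1\right) + 0 = 0 \cdot 7 \left(-1\right) + 0 = 0 \left(-7\right) + 0 = 0 + 0 = 0$)
$6 \left(Q + 5\right) \left(-14\right) = 6 \left(0 + 5\right) \left(-14\right) = 6 \cdot 5 \left(-14\right) = 6 \left(-70\right) = -420$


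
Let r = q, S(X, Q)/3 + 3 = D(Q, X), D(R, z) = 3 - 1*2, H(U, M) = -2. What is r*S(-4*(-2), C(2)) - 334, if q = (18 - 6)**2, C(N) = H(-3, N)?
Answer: -1198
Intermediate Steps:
C(N) = -2
D(R, z) = 1 (D(R, z) = 3 - 2 = 1)
S(X, Q) = -6 (S(X, Q) = -9 + 3*1 = -9 + 3 = -6)
q = 144 (q = 12**2 = 144)
r = 144
r*S(-4*(-2), C(2)) - 334 = 144*(-6) - 334 = -864 - 334 = -1198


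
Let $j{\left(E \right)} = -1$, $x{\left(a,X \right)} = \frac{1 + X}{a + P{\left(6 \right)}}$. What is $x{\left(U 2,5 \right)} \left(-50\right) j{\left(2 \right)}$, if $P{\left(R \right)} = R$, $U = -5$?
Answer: $-75$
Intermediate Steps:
$x{\left(a,X \right)} = \frac{1 + X}{6 + a}$ ($x{\left(a,X \right)} = \frac{1 + X}{a + 6} = \frac{1 + X}{6 + a}$)
$x{\left(U 2,5 \right)} \left(-50\right) j{\left(2 \right)} = \frac{1 + 5}{6 - 10} \left(-50\right) \left(-1\right) = \frac{1}{6 - 10} \cdot 6 \left(-50\right) \left(-1\right) = \frac{1}{-4} \cdot 6 \left(-50\right) \left(-1\right) = \left(- \frac{1}{4}\right) 6 \left(-50\right) \left(-1\right) = \left(- \frac{3}{2}\right) \left(-50\right) \left(-1\right) = 75 \left(-1\right) = -75$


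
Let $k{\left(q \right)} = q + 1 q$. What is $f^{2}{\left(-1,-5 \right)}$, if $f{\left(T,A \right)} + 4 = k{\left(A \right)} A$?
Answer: $2116$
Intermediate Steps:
$k{\left(q \right)} = 2 q$ ($k{\left(q \right)} = q + q = 2 q$)
$f{\left(T,A \right)} = -4 + 2 A^{2}$ ($f{\left(T,A \right)} = -4 + 2 A A = -4 + 2 A^{2}$)
$f^{2}{\left(-1,-5 \right)} = \left(-4 + 2 \left(-5\right)^{2}\right)^{2} = \left(-4 + 2 \cdot 25\right)^{2} = \left(-4 + 50\right)^{2} = 46^{2} = 2116$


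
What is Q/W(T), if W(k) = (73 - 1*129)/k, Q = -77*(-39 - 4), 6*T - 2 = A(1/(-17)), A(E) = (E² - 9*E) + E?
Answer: -338195/13872 ≈ -24.380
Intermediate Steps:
A(E) = E² - 8*E
T = 715/1734 (T = ⅓ + ((-8 + 1/(-17))/(-17))/6 = ⅓ + (-(-8 - 1/17)/17)/6 = ⅓ + (-1/17*(-137/17))/6 = ⅓ + (⅙)*(137/289) = ⅓ + 137/1734 = 715/1734 ≈ 0.41234)
Q = 3311 (Q = -77*(-43) = 3311)
W(k) = -56/k (W(k) = (73 - 129)/k = -56/k)
Q/W(T) = 3311/((-56/715/1734)) = 3311/((-56*1734/715)) = 3311/(-97104/715) = 3311*(-715/97104) = -338195/13872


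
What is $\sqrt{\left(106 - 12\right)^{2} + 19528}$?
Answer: $2 \sqrt{7091} \approx 168.42$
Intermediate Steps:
$\sqrt{\left(106 - 12\right)^{2} + 19528} = \sqrt{94^{2} + 19528} = \sqrt{8836 + 19528} = \sqrt{28364} = 2 \sqrt{7091}$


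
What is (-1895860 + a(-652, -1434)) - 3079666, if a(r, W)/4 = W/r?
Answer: -811009304/163 ≈ -4.9755e+6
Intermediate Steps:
a(r, W) = 4*W/r (a(r, W) = 4*(W/r) = 4*W/r)
(-1895860 + a(-652, -1434)) - 3079666 = (-1895860 + 4*(-1434)/(-652)) - 3079666 = (-1895860 + 4*(-1434)*(-1/652)) - 3079666 = (-1895860 + 1434/163) - 3079666 = -309023746/163 - 3079666 = -811009304/163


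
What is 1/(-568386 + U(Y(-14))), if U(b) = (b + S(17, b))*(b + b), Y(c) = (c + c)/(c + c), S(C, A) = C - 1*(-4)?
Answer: -1/568342 ≈ -1.7595e-6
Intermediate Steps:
S(C, A) = 4 + C (S(C, A) = C + 4 = 4 + C)
Y(c) = 1 (Y(c) = (2*c)/((2*c)) = (2*c)*(1/(2*c)) = 1)
U(b) = 2*b*(21 + b) (U(b) = (b + (4 + 17))*(b + b) = (b + 21)*(2*b) = (21 + b)*(2*b) = 2*b*(21 + b))
1/(-568386 + U(Y(-14))) = 1/(-568386 + 2*1*(21 + 1)) = 1/(-568386 + 2*1*22) = 1/(-568386 + 44) = 1/(-568342) = -1/568342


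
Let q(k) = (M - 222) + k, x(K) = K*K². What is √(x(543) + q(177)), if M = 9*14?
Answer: 12*√1111827 ≈ 12653.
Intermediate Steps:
x(K) = K³
M = 126
q(k) = -96 + k (q(k) = (126 - 222) + k = -96 + k)
√(x(543) + q(177)) = √(543³ + (-96 + 177)) = √(160103007 + 81) = √160103088 = 12*√1111827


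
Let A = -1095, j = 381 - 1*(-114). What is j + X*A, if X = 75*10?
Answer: -820755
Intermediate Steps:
j = 495 (j = 381 + 114 = 495)
X = 750
j + X*A = 495 + 750*(-1095) = 495 - 821250 = -820755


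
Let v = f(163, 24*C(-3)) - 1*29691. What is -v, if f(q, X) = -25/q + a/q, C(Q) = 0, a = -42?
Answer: 4839700/163 ≈ 29691.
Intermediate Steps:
f(q, X) = -67/q (f(q, X) = -25/q - 42/q = -67/q)
v = -4839700/163 (v = -67/163 - 1*29691 = -67*1/163 - 29691 = -67/163 - 29691 = -4839700/163 ≈ -29691.)
-v = -1*(-4839700/163) = 4839700/163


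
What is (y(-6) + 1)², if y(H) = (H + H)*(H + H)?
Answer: 21025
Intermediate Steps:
y(H) = 4*H² (y(H) = (2*H)*(2*H) = 4*H²)
(y(-6) + 1)² = (4*(-6)² + 1)² = (4*36 + 1)² = (144 + 1)² = 145² = 21025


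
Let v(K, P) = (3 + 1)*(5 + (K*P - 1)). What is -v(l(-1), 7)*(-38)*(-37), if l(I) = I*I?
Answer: -61864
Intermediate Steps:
l(I) = I**2
v(K, P) = 16 + 4*K*P (v(K, P) = 4*(5 + (-1 + K*P)) = 4*(4 + K*P) = 16 + 4*K*P)
-v(l(-1), 7)*(-38)*(-37) = -(16 + 4*(-1)**2*7)*(-38)*(-37) = -(16 + 4*1*7)*(-38)*(-37) = -(16 + 28)*(-38)*(-37) = -44*(-38)*(-37) = -(-1672)*(-37) = -1*61864 = -61864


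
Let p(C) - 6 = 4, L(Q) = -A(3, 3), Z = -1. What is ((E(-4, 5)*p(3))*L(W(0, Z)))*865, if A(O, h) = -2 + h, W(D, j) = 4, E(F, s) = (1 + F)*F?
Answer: -103800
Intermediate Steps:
E(F, s) = F*(1 + F)
L(Q) = -1 (L(Q) = -(-2 + 3) = -1*1 = -1)
p(C) = 10 (p(C) = 6 + 4 = 10)
((E(-4, 5)*p(3))*L(W(0, Z)))*865 = ((-4*(1 - 4)*10)*(-1))*865 = ((-4*(-3)*10)*(-1))*865 = ((12*10)*(-1))*865 = (120*(-1))*865 = -120*865 = -103800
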